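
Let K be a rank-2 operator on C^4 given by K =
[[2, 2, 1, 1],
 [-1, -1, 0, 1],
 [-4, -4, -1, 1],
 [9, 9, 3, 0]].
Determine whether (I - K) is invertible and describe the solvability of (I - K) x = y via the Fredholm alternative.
(I - K) is invertible (det(I - K) = -17 ≠ 0), so for every y in C^4 the equation (I - K) x = y has a unique solution.

K has rank 2 and factors as K = U V^T = u1 v1^T + u2 v2^T with u1 = (-1, -1, -1, 0), v1 = (-2, -2, -1, -1), u2 = (0, 1, 2, -3), v2 = (-3, -3, -1, 0) (multiplying out reproduces the displayed K). The nonzero eigenvalues of U V^T coincide with those of the 2 x 2 matrix G = V^T U = [[v1·u1, v1·u2], [v2·u1, v2·u2]] = [[5, -1], [7, -5]], and by the Sylvester determinant identity det(I_4 - U V^T) = det(I_2 - V^T U) = det([[-4, 1], [-7, 6]]) = (-4)(6) - (1)(-7) = -17. (Direct check: I - K =
[[-1, -2, -1, -1],
 [1, 2, 0, -1],
 [4, 4, 2, -1],
 [-9, -9, -3, 1]]
has determinant -17.) The finite-dimensional Fredholm alternative says: either (I - K) is invertible, or ker(I - K) ≠ {0} and then range(I - K) = ker((I - K)^*)^⊥, with dim ker(I - K) = dim ker((I - K)^*). Since det(I - K) ≠ 0, 1 is not an eigenvalue of K and ker(I - K) = {0}, so we are in the first case: for every y there is a unique x = (I - K)^(-1) y. (Explicitly, by the Woodbury identity, (I - U V^T)^(-1) = I + U (I_2 - G)^(-1) V^T.)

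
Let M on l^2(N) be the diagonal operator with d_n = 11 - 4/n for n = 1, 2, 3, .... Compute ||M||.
||M|| = 11

For a diagonal operator on l^2 with entries d_n, ||M|| = sup_n |d_n|. Here d_1 = 7, d_2 = 9, ..., and d_n = 11 - 4/n increases monotonically toward 11. All terms lie in [7, 11), so |d_n| = d_n and the supremum is the limit 11, which is not attained by any individual d_n. Hence ||M|| = 11.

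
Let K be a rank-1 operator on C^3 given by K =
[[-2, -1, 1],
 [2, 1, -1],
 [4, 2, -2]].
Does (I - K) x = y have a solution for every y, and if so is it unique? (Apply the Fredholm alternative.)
(I - K) is invertible (det(I - K) = 4 ≠ 0), so for every y in C^3 the equation (I - K) x = y has a unique solution.

K has rank 1, so it is an outer product K = u v^T: every row of K is a multiple of one row vector. Reading off the entries, u = (-1, 1, 2) and v = (2, 1, -1) (row i of K equals u_i·v^T). A rank-one matrix u v^T satisfies K u = u (v·u) and kills the (2)-dimensional subspace v^⊥, so its characteristic polynomial is lambda^2 (lambda - v·u) with v·u = tr K = -3. Hence the eigenvalues of I - K are 1 (multiplicity 2) and 1 - (-3) = 4, so det(I - K) = 4. (Direct check: I - K =
[[3, 1, -1],
 [-2, 0, 1],
 [-4, -2, 3]]
has determinant 4.) The finite-dimensional Fredholm alternative says: either (I - K) is invertible, or ker(I - K) ≠ {0} and then range(I - K) = ker((I - K)^*)^⊥, with dim ker(I - K) = dim ker((I - K)^*). Since det(I - K) ≠ 0, 1 is not an eigenvalue of K and ker(I - K) = {0}, so we are in the first case: for every y there is a unique x = (I - K)^(-1) y. Explicitly, by the Sherman–Morrison formula, (I - u v^T)^(-1) = I + u v^T/(1 - v·u), i.e. (I - K)^(-1) = I + K/(4).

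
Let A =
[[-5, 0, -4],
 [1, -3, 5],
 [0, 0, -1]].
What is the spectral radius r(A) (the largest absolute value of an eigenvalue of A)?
r(A) = 5

The eigenvalues of A are the roots of its characteristic polynomial. With M = A (coefficients from the trace, the sum of principal 2x2 minors, and det A):
  p(λ) = det(λ I - M) = λ^3 + 9λ^2 + 23λ + 15.
By the rational root theorem any rational root is an integer divisor of 15. Testing λ = -5: p(-5) = -125 + 225 - 115 + 15 = 0, so λ = -5 is a root. Dividing out (λ + 5) leaves p(λ) = (λ + 5)(λ^2 + 4λ + 3). For λ^2 + 4λ + 3 the discriminant is 4. It is a perfect square (2^2), so the roots are rational: λ = (-4 ± 2)/2 = -1, -3.
Thus the eigenvalues (to 4 decimals) are -1 (modulus 1); -3 (modulus 3); -5 (modulus 5). The spectral radius is the largest modulus: r(A) = 5. (Cross-check: r(A) ≤ ||A||_2 ≈ 7.9883; equality holds whenever A is normal, though it can also hold for some non-normal A.)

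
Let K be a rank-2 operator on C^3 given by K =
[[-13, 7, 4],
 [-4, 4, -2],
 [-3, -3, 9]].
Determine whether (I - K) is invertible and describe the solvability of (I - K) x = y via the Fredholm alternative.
(I - K) is invertible (det(I - K) = -98 ≠ 0), so for every y in C^3 the equation (I - K) x = y has a unique solution.

K has rank 2 and factors as K = U V^T = u1 v1^T + u2 v2^T with u1 = (3, 0, 3), v1 = (-3, 1, 2), u2 = (2, 2, -3), v2 = (-2, 2, -1) (multiplying out reproduces the displayed K). The nonzero eigenvalues of U V^T coincide with those of the 2 x 2 matrix G = V^T U = [[v1·u1, v1·u2], [v2·u1, v2·u2]] = [[-3, -10], [-9, 3]], and by the Sylvester determinant identity det(I_3 - U V^T) = det(I_2 - V^T U) = det([[4, 10], [9, -2]]) = (4)(-2) - (10)(9) = -98. (Direct check: I - K =
[[14, -7, -4],
 [4, -3, 2],
 [3, 3, -8]]
has determinant -98.) The finite-dimensional Fredholm alternative says: either (I - K) is invertible, or ker(I - K) ≠ {0} and then range(I - K) = ker((I - K)^*)^⊥, with dim ker(I - K) = dim ker((I - K)^*). Since det(I - K) ≠ 0, 1 is not an eigenvalue of K and ker(I - K) = {0}, so we are in the first case: for every y there is a unique x = (I - K)^(-1) y. (Explicitly, by the Woodbury identity, (I - U V^T)^(-1) = I + U (I_2 - G)^(-1) V^T.)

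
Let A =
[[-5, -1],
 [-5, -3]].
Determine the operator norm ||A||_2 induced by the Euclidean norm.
||A||_2 = sqrt((60 + sqrt(3200))/2) ≈ 7.6344 (= sqrt(largest eigenvalue of A^T A))

||A||_2 = sigma_max(A) = sqrt(lambda_max(A^T A)). Form the symmetric matrix M = A^T A =
[[50, 20],
 [20, 10]].
Its characteristic polynomial (trace, determinant of M give the coefficients) is
  p(λ) = det(λ I - M) = λ^2 - 60λ + 100.
For λ^2 - 60λ + 100 the discriminant is 3200. It is nonnegative but not a perfect square, so the roots are real and irrational: λ = (60 ± sqrt(3200))/2 ≈ 58.2843, 1.7157.
So the eigenvalues of A^T A are ≈ 1.7157, 58.2843 (all ≥ 0, as they must be for A^T A). The largest is λ_max = (60 + sqrt(3200))/2 ≈ 58.2843, hence ||A||_2 = sqrt(λ_max) = sqrt((60 + sqrt(3200))/2) ≈ 7.6344.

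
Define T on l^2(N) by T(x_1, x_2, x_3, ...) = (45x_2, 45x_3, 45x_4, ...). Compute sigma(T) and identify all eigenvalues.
sigma(T) = closed disk {z in C : |z| ≤ 45}; sigma_p(T) = open disk {z in C : |z| < 45}

Note T = 45·V where V is the unit left shift (V x)_k = x_{k+1}; so sigma(T) = 45·sigma(V) and ||T|| = 45||V||. ||T x||^2 = 2025sum_{k≥2} |x_k|^2 ≤ 2025||x||^2, with equality on {x : x_1 = 0}, so ||T|| = 45. For any lambda with |lambda| < 45, set r = lambda/45 (|r| < 1); the vector x = (1, r, r^2, ...) is in l^2 and satisfies T x = 45(r, r^2, ...) = lambda x, so lambda is an eigenvalue. On the boundary |lambda| = 45 the geometric series diverges, so no l^2 eigenvector exists, but these lambda lie in the approximate point spectrum. Hence sigma(T) is the closed disk of radius 45 and sigma_p(T) is the open disk.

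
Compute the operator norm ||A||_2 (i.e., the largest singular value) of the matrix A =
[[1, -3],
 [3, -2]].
||A||_2 = sqrt((23 + sqrt(333))/2) ≈ 4.5414 (= sqrt(largest eigenvalue of A^T A))

||A||_2 = sigma_max(A) = sqrt(lambda_max(A^T A)). Form the symmetric matrix M = A^T A =
[[10, -9],
 [-9, 13]].
Its characteristic polynomial (trace, determinant of M give the coefficients) is
  p(λ) = det(λ I - M) = λ^2 - 23λ + 49.
For λ^2 - 23λ + 49 the discriminant is 333. It is nonnegative but not a perfect square, so the roots are real and irrational: λ = (23 ± sqrt(333))/2 ≈ 20.6241, 2.3759.
So the eigenvalues of A^T A are ≈ 2.3759, 20.6241 (all ≥ 0, as they must be for A^T A). The largest is λ_max = (23 + sqrt(333))/2 ≈ 20.6241, hence ||A||_2 = sqrt(λ_max) = sqrt((23 + sqrt(333))/2) ≈ 4.5414.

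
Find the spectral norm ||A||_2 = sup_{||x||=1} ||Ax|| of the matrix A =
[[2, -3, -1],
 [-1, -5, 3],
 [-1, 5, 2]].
||A||_2 ≈ 7.7268 (= sqrt(largest eigenvalue of A^T A))

||A||_2 = sigma_max(A) = sqrt(lambda_max(A^T A)). Form the symmetric matrix M = A^T A =
[[6, -6, -7],
 [-6, 59, -2],
 [-7, -2, 14]].
Its characteristic polynomial (trace, sum of principal 2x2 minors, determinant of M give the coefficients) is
  p(λ) = det(λ I - M) = λ^3 - 79λ^2 + 1175λ - 1369.
No integer candidate from the rational root theorem (±divisors of 1369) is a root, so the roots are irrational. The cubic discriminant is Δ = 1664452864 > 0, so there are three distinct real roots. p(1) = -272 and p(2) = 673 have opposite signs, so a root lies in (1, 2); Newton's method refines it to λ ≈ 1.2722. p(18) = 17 and p(19) = -704 have opposite signs, so a root lies in (18, 19); Newton's method refines it to λ ≈ 18.0244. p(59) = -1664 and p(60) = 731 have opposite signs, so a root lies in (59, 60); Newton's method refines it to λ ≈ 59.7035. Check (Vieta): the three roots sum to 79, matching tr M = 79.
So the eigenvalues of A^T A are ≈ 1.2722, 18.0244, 59.7035 (all ≥ 0, as they must be for A^T A). The largest is λ_max ≈ 59.7035, hence ||A||_2 = sqrt(λ_max) ≈ 7.7268.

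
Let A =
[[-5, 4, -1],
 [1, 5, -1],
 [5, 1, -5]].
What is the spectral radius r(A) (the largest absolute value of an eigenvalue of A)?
r(A) ≈ 5.3206

The eigenvalues of A are the roots of its characteristic polynomial. With M = A (coefficients from the trace, the sum of principal 2x2 minors, and det A):
  p(λ) = det(λ I - M) = λ^3 + 5λ^2 - 23λ - 144.
No integer candidate from the rational root theorem (±divisors of 144) is a root, so the roots are irrational. The cubic discriminant is Δ = -127899 < 0, so there is one real root and a complex-conjugate pair. p(5) = -9 and p(6) = 114 have opposite signs, so a root lies in (5, 6); Newton's method refines it to λ ≈ 5.0868. Dividing out (λ - (5.0868)) leaves approximately λ^2 + 10.0868λ + 28.3088. For λ^2 + 10.0868λ + 28.3088 the discriminant is -11.4927. It is negative, so the remaining roots are the complex-conjugate pair λ ≈ -5.0434 ± 1.695i. Their product equals the constant term, so |λ|^2 ≈ 28.3088 and |λ| ≈ 5.3206.
Thus the eigenvalues (to 4 decimals) are 5.0868 (modulus 5.0868); -5.0434 ± 1.695i (modulus 5.3206). The spectral radius is the largest modulus: r(A) ≈ 5.3206. (Cross-check: r(A) ≤ ||A||_2 ≈ 7.9598; equality holds whenever A is normal, though it can also hold for some non-normal A.)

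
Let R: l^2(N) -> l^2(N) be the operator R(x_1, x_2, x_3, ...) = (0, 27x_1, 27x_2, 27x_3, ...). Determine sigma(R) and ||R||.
sigma(R) = closed disk {z in C : |z| ≤ 27}; ||R|| = 27

Note R = 27·U where U is the unit right shift (U x)_k = x_{k-1} (with x_0 := 0); so ||R|| = 27||U|| and sigma(R) = 27·sigma(U). ||R x||^2 = sum_{k≥1} |27x_k|^2 = 729||x||^2, so ||R|| = 27 and sigma(R) ⊂ {|z| ≤ 27}. For any |lambda| < 27, the equation (R - lambda I) x = 0 forces x_1 = 0, then 27x_k = lambda x_{k+1} ⇒ x = 0, so R has no eigenvalues. But (R - lambda I) is not surjective for |lambda| < 27: solving (R - lambda I) x = e_1 would require x_n proportional to (lambda/27)^(-n), which is not in l^2. So every |lambda| < 27 lies in the residual spectrum. The boundary |lambda| = 27 is in the approximate point spectrum (the spectrum is closed). Hence sigma(R) is the closed disk of radius 27.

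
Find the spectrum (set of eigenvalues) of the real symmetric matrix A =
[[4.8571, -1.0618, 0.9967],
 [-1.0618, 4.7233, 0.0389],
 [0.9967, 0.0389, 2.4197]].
sigma(A) ≈ {2, 4, 6}

A is real symmetric, so its spectrum consists of real eigenvalues. Expanding the characteristic polynomial of the displayed matrix gives
  det(λ I - A) = p(λ) = λ^3 + (-12)λ^2 + (44)λ + (-48.0018).
Solving p(λ) = 0 yields eigenvalues ≈ 2, 4, 6. (A is shown rounded to 4 decimals, so these recover the underlying integer eigenvalues to within that precision.)
Verification: the trace of A = 12 equals the sum of eigenvalues 12, and det(A) ≈ 48.0018 matches the eigenvalue product 48.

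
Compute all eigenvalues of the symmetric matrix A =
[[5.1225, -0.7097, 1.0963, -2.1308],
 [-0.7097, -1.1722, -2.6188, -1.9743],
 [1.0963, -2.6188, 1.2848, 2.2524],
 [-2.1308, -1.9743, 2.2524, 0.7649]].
sigma(A) ≈ {-3, -2, 5, 6}

A is real symmetric, so its spectrum consists of real eigenvalues. Expanding the characteristic polynomial of the displayed matrix gives
  det(λ I - A) = p(λ) = λ^4 + (-6)λ^3 + (-19)λ^2 + (84)λ + (180.0012).
Solving p(λ) = 0 yields eigenvalues ≈ -3, -2, 5, 6. (A is shown rounded to 4 decimals, so these recover the underlying integer eigenvalues to within that precision.)
Verification: the trace of A = 6 equals the sum of eigenvalues 6, and det(A) ≈ 180.0012 matches the eigenvalue product 180.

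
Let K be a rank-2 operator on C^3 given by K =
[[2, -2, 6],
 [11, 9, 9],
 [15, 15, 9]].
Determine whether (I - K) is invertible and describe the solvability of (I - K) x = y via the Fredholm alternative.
(I - K) is invertible (det(I - K) = -105 ≠ 0), so for every y in C^3 the equation (I - K) x = y has a unique solution.

K has rank 2 and factors as K = U V^T = u1 v1^T + u2 v2^T with u1 = (-2, -3, -3), v1 = (-3, -2, -3), u2 = (2, -1, -3), v2 = (-2, -3, 0) (multiplying out reproduces the displayed K). The nonzero eigenvalues of U V^T coincide with those of the 2 x 2 matrix G = V^T U = [[v1·u1, v1·u2], [v2·u1, v2·u2]] = [[21, 5], [13, -1]], and by the Sylvester determinant identity det(I_3 - U V^T) = det(I_2 - V^T U) = det([[-20, -5], [-13, 2]]) = (-20)(2) - (-5)(-13) = -105. (Direct check: I - K =
[[-1, 2, -6],
 [-11, -8, -9],
 [-15, -15, -8]]
has determinant -105.) The finite-dimensional Fredholm alternative says: either (I - K) is invertible, or ker(I - K) ≠ {0} and then range(I - K) = ker((I - K)^*)^⊥, with dim ker(I - K) = dim ker((I - K)^*). Since det(I - K) ≠ 0, 1 is not an eigenvalue of K and ker(I - K) = {0}, so we are in the first case: for every y there is a unique x = (I - K)^(-1) y. (Explicitly, by the Woodbury identity, (I - U V^T)^(-1) = I + U (I_2 - G)^(-1) V^T.)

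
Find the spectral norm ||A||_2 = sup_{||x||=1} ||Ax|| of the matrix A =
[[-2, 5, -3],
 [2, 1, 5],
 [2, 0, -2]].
||A||_2 ≈ 7.0161 (= sqrt(largest eigenvalue of A^T A))

||A||_2 = sigma_max(A) = sqrt(lambda_max(A^T A)). Form the symmetric matrix M = A^T A =
[[12, -8, 12],
 [-8, 26, -10],
 [12, -10, 38]].
Its characteristic polynomial (trace, sum of principal 2x2 minors, determinant of M give the coefficients) is
  p(λ) = det(λ I - M) = λ^3 - 76λ^2 + 1448λ - 6400.
No integer candidate from the rational root theorem (±divisors of 6400) is a root, so the roots are irrational. The cubic discriminant is Δ = 300276736 > 0, so there are three distinct real roots. p(6) = -232 and p(7) = 355 have opposite signs, so a root lies in (6, 7); Newton's method refines it to λ ≈ 6.3727. p(20) = 160 and p(21) = -247 have opposite signs, so a root lies in (20, 21); Newton's method refines it to λ ≈ 20.4017. p(49) = -275 and p(50) = 1000 have opposite signs, so a root lies in (49, 50); Newton's method refines it to λ ≈ 49.2256. Check (Vieta): the three roots sum to 76, matching tr M = 76.
So the eigenvalues of A^T A are ≈ 6.3727, 20.4017, 49.2256 (all ≥ 0, as they must be for A^T A). The largest is λ_max ≈ 49.2256, hence ||A||_2 = sqrt(λ_max) ≈ 7.0161.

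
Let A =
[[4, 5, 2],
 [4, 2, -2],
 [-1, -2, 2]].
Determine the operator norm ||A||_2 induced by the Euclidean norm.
||A||_2 = sqrt(63) ≈ 7.9373 (= sqrt(largest eigenvalue of A^T A))

||A||_2 = sigma_max(A) = sqrt(lambda_max(A^T A)). Form the symmetric matrix M = A^T A =
[[33, 30, -2],
 [30, 33, 2],
 [-2, 2, 12]].
Its characteristic polynomial (trace, sum of principal 2x2 minors, determinant of M give the coefficients) is
  p(λ) = det(λ I - M) = λ^3 - 78λ^2 + 973λ - 1764.
By the rational root theorem any rational root is an integer divisor of 1764. Testing λ = 63: p(63) = 250047 - 309582 + 61299 - 1764 = 0, so λ = 63 is a root. Dividing out (λ - 63) leaves p(λ) = (λ - 63)(λ^2 - 15λ + 28). For λ^2 - 15λ + 28 the discriminant is 113. It is nonnegative but not a perfect square, so the roots are real and irrational: λ = (15 ± sqrt(113))/2 ≈ 12.8151, 2.1849.
So the eigenvalues of A^T A are ≈ 2.1849, 12.8151, 63 (all ≥ 0, as they must be for A^T A). The largest is λ_max = 63, hence ||A||_2 = sqrt(λ_max) = sqrt(63) ≈ 7.9373.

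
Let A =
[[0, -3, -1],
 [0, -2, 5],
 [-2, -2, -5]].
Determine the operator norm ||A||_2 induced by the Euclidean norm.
||A||_2 ≈ 7.3093 (= sqrt(largest eigenvalue of A^T A))

||A||_2 = sigma_max(A) = sqrt(lambda_max(A^T A)). Form the symmetric matrix M = A^T A =
[[4, 4, 10],
 [4, 17, 3],
 [10, 3, 51]].
Its characteristic polynomial (trace, sum of principal 2x2 minors, determinant of M give the coefficients) is
  p(λ) = det(λ I - M) = λ^3 - 72λ^2 + 1014λ - 1156.
No integer candidate from the rational root theorem (±divisors of 1156) is a root, so the roots are irrational. The cubic discriminant is Δ = 916975728 > 0, so there are three distinct real roots. p(1) = -213 and p(2) = 592 have opposite signs, so a root lies in (1, 2); Newton's method refines it to λ ≈ 1.2489. p(17) = 187 and p(18) = -400 have opposite signs, so a root lies in (17, 18); Newton's method refines it to λ ≈ 17.3259. p(53) = -785 and p(54) = 1112 have opposite signs, so a root lies in (53, 54); Newton's method refines it to λ ≈ 53.4252. Check (Vieta): the three roots sum to 72, matching tr M = 72.
So the eigenvalues of A^T A are ≈ 1.2489, 17.3259, 53.4252 (all ≥ 0, as they must be for A^T A). The largest is λ_max ≈ 53.4252, hence ||A||_2 = sqrt(λ_max) ≈ 7.3093.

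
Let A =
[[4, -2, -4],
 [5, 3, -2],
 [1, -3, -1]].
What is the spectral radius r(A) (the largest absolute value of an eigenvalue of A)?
r(A) ≈ 4.5917

The eigenvalues of A are the roots of its characteristic polynomial. With M = A (coefficients from the trace, the sum of principal 2x2 minors, and det A):
  p(λ) = det(λ I - M) = λ^3 - 6λ^2 + 13λ - 30.
No integer candidate from the rational root theorem (±divisors of 30) is a root, so the roots are irrational. The cubic discriminant is Δ = -10804 < 0, so there is one real root and a complex-conjugate pair. p(4) = -10 and p(5) = 10 have opposite signs, so a root lies in (4, 5); Newton's method refines it to λ ≈ 4.5917. Dividing out (λ - (4.5917)) leaves approximately λ^2 - 1.4083λ + 6.5335. For λ^2 - 1.4083λ + 6.5335 the discriminant is -24.1508. It is negative, so the remaining roots are the complex-conjugate pair λ ≈ 0.7041 ± 2.4572i. Their product equals the constant term, so |λ|^2 ≈ 6.5335 and |λ| ≈ 2.5561.
Thus the eigenvalues (to 4 decimals) are 4.5917 (modulus 4.5917); 0.7041 ± 2.4572i (modulus 2.5561). The spectral radius is the largest modulus: r(A) ≈ 4.5917. (Cross-check: r(A) ≤ ||A||_2 ≈ 7.7766; equality holds whenever A is normal, though it can also hold for some non-normal A.)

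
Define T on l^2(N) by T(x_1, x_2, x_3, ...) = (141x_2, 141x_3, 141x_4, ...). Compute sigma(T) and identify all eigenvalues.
sigma(T) = closed disk {z in C : |z| ≤ 141}; sigma_p(T) = open disk {z in C : |z| < 141}

Note T = 141·V where V is the unit left shift (V x)_k = x_{k+1}; so sigma(T) = 141·sigma(V) and ||T|| = 141||V||. ||T x||^2 = 19881sum_{k≥2} |x_k|^2 ≤ 19881||x||^2, with equality on {x : x_1 = 0}, so ||T|| = 141. For any lambda with |lambda| < 141, set r = lambda/141 (|r| < 1); the vector x = (1, r, r^2, ...) is in l^2 and satisfies T x = 141(r, r^2, ...) = lambda x, so lambda is an eigenvalue. On the boundary |lambda| = 141 the geometric series diverges, so no l^2 eigenvector exists, but these lambda lie in the approximate point spectrum. Hence sigma(T) is the closed disk of radius 141 and sigma_p(T) is the open disk.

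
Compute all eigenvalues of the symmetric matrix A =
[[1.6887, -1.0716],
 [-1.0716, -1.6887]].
sigma(A) ≈ {-2, 2}

A is real symmetric, so its spectrum consists of real eigenvalues. Expanding the characteristic polynomial of the displayed matrix gives
  det(λ I - A) = p(λ) = λ^2 + (0)λ + (-4).
Solving p(λ) = 0 yields eigenvalues ≈ -2, 2. (A is shown rounded to 4 decimals, so these recover the underlying integer eigenvalues to within that precision.)
Verification: the trace of A = 0 equals the sum of eigenvalues 0, and det(A) ≈ -4.0000 matches the eigenvalue product -4.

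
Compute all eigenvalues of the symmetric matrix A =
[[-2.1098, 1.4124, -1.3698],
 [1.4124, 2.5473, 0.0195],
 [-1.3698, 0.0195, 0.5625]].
sigma(A) ≈ {-3, 1, 3}

A is real symmetric, so its spectrum consists of real eigenvalues. Expanding the characteristic polynomial of the displayed matrix gives
  det(λ I - A) = p(λ) = λ^3 + (-1)λ^2 + (-9)λ + (9).
Solving p(λ) = 0 yields eigenvalues ≈ -3, 1, 3. (A is shown rounded to 4 decimals, so these recover the underlying integer eigenvalues to within that precision.)
Verification: the trace of A = 1 equals the sum of eigenvalues 1, and det(A) ≈ -8.9994 matches the eigenvalue product -9.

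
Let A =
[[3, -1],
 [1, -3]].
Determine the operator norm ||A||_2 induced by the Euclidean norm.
||A||_2 = 4 (= sqrt(largest eigenvalue of A^T A))

||A||_2 = sigma_max(A) = sqrt(lambda_max(A^T A)). Form the symmetric matrix M = A^T A =
[[10, -6],
 [-6, 10]].
Its characteristic polynomial (trace, determinant of M give the coefficients) is
  p(λ) = det(λ I - M) = λ^2 - 20λ + 64.
For λ^2 - 20λ + 64 the discriminant is 144. It is a perfect square (12^2), so the roots are rational: λ = (20 ± 12)/2 = 16, 4.
So the eigenvalues of A^T A are ≈ 4, 16 (all ≥ 0, as they must be for A^T A). The largest is λ_max = 16, hence ||A||_2 = sqrt(λ_max) = 4.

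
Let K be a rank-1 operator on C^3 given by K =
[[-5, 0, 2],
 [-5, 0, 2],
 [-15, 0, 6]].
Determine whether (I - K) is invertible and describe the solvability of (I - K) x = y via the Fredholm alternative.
(I - K) is singular (det(I - K) = 0, i.e. 1 ∈ sigma(K)). (I - K) x = y is solvable iff y ⊥ ker((I - K)^*) = span{(-5, 0, 2)}, i.e. iff -5y_1 + 2y_3 = 0. When solvable, the solutions are x = y + c·(1, 1, 3), c arbitrary (ker(I - K) = span{(1, 1, 3)}, dimension 1).

K has rank 1, so it is an outer product K = u v^T: every row of K is a multiple of one row vector. Reading off the entries, u = (1, 1, 3) and v = (-5, 0, 2) (row i of K equals u_i·v^T). A rank-one matrix u v^T satisfies K u = u (v·u) and kills the (2)-dimensional subspace v^⊥, so its characteristic polynomial is lambda^2 (lambda - v·u) with v·u = tr K = 1. Hence the eigenvalues of I - K are 1 (multiplicity 2) and 1 - (1) = 0, so det(I - K) = 0. (Direct check: I - K =
[[6, 0, -2],
 [5, 1, -2],
 [15, 0, -5]]
has determinant 0.) So 1 is an eigenvalue of K and (I - K) is not invertible. The finite-dimensional Fredholm alternative says: either (I - K) is invertible, or ker(I - K) ≠ {0} and then range(I - K) = ker((I - K)^*)^⊥, with dim ker(I - K) = dim ker((I - K)^*). We are in the second case, so we need both kernels. Kernel of I - K: (I - K) u = u - u (v·u) = u - u = 0, so ker(I - K) = span{u} = span{(1, 1, 3)} (it is exactly 1-dimensional because rank(I - K) = 2). Kernel of the adjoint: K is real, so (I - K)^* = I - K^T = I - v u^T, and (I - v u^T) v = v - v (u·v) = 0; hence ker((I - K)^*) = span{v} = span{(-5, 0, 2)}. Therefore (I - K) x = y is solvable iff <y, v> = 0, i.e. iff -5y_1 + 2y_3 = 0. When this holds, K y = u (v·y) = 0, so (I - K) y = y and x = y is a particular solution; the full solution set is the line x = y + c·u = y + c·(1, 1, 3), c ∈ C.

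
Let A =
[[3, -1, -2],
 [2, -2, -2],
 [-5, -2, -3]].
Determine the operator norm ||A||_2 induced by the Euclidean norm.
||A||_2 ≈ 6.3489 (= sqrt(largest eigenvalue of A^T A))

||A||_2 = sigma_max(A) = sqrt(lambda_max(A^T A)). Form the symmetric matrix M = A^T A =
[[38, 3, 5],
 [3, 9, 12],
 [5, 12, 17]].
Its characteristic polynomial (trace, sum of principal 2x2 minors, determinant of M give the coefficients) is
  p(λ) = det(λ I - M) = λ^3 - 64λ^2 + 963λ - 324.
No integer candidate from the rational root theorem (±divisors of 324) is a root, so the roots are irrational. The cubic discriminant is Δ = 243142884 > 0, so there are three distinct real roots. p(0) = -324 and p(1) = 576 have opposite signs, so a root lies in (0, 1); Newton's method refines it to λ ≈ 0.3443. p(23) = 136 and p(24) = -252 have opposite signs, so a root lies in (23, 24); Newton's method refines it to λ ≈ 23.3468. p(40) = -204 and p(41) = 496 have opposite signs, so a root lies in (40, 41); Newton's method refines it to λ ≈ 40.3089. Check (Vieta): the three roots sum to 64, matching tr M = 64.
So the eigenvalues of A^T A are ≈ 0.3443, 23.3468, 40.3089 (all ≥ 0, as they must be for A^T A). The largest is λ_max ≈ 40.3089, hence ||A||_2 = sqrt(λ_max) ≈ 6.3489.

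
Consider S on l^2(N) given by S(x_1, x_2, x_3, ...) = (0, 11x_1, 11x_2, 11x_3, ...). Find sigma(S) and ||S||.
sigma(S) = closed disk {z in C : |z| ≤ 11}; ||S|| = 11

Note S = 11·U where U is the unit right shift (U x)_k = x_{k-1} (with x_0 := 0); so ||S|| = 11||U|| and sigma(S) = 11·sigma(U). ||S x||^2 = sum_{k≥1} |11x_k|^2 = 121||x||^2, so ||S|| = 11 and sigma(S) ⊂ {|z| ≤ 11}. For any |lambda| < 11, the equation (S - lambda I) x = 0 forces x_1 = 0, then 11x_k = lambda x_{k+1} ⇒ x = 0, so S has no eigenvalues. But (S - lambda I) is not surjective for |lambda| < 11: solving (S - lambda I) x = e_1 would require x_n proportional to (lambda/11)^(-n), which is not in l^2. So every |lambda| < 11 lies in the residual spectrum. The boundary |lambda| = 11 is in the approximate point spectrum (the spectrum is closed). Hence sigma(S) is the closed disk of radius 11.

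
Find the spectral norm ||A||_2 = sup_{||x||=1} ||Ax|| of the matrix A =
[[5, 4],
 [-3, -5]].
||A||_2 = sqrt((75 + sqrt(4949))/2) ≈ 8.5249 (= sqrt(largest eigenvalue of A^T A))

||A||_2 = sigma_max(A) = sqrt(lambda_max(A^T A)). Form the symmetric matrix M = A^T A =
[[34, 35],
 [35, 41]].
Its characteristic polynomial (trace, determinant of M give the coefficients) is
  p(λ) = det(λ I - M) = λ^2 - 75λ + 169.
For λ^2 - 75λ + 169 the discriminant is 4949. It is nonnegative but not a perfect square, so the roots are real and irrational: λ = (75 ± sqrt(4949))/2 ≈ 72.6746, 2.3254.
So the eigenvalues of A^T A are ≈ 2.3254, 72.6746 (all ≥ 0, as they must be for A^T A). The largest is λ_max = (75 + sqrt(4949))/2 ≈ 72.6746, hence ||A||_2 = sqrt(λ_max) = sqrt((75 + sqrt(4949))/2) ≈ 8.5249.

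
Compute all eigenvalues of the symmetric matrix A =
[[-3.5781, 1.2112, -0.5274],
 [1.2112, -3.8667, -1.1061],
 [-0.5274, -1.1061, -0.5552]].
sigma(A) ≈ {-5, -3, 0}

A is real symmetric, so its spectrum consists of real eigenvalues. Expanding the characteristic polynomial of the displayed matrix gives
  det(λ I - A) = p(λ) = λ^3 + (8)λ^2 + (15)λ + (0).
Solving p(λ) = 0 yields eigenvalues ≈ -5, -3, 0. (A is shown rounded to 4 decimals, so these recover the underlying integer eigenvalues to within that precision.)
Verification: the trace of A = -8 equals the sum of eigenvalues -8, and det(A) ≈ -0.0007 matches the eigenvalue product 0.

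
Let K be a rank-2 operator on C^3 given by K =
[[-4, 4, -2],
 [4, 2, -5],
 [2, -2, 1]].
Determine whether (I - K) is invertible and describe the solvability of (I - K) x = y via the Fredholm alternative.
(I - K) is invertible (det(I - K) = -30 ≠ 0), so for every y in C^3 the equation (I - K) x = y has a unique solution.

K has rank 2 and factors as K = U V^T = u1 v1^T + u2 v2^T with u1 = (2, 1, -1), v1 = (1, 2, -3), u2 = (-2, 1, 1), v2 = (3, 0, -2) (multiplying out reproduces the displayed K). The nonzero eigenvalues of U V^T coincide with those of the 2 x 2 matrix G = V^T U = [[v1·u1, v1·u2], [v2·u1, v2·u2]] = [[7, -3], [8, -8]], and by the Sylvester determinant identity det(I_3 - U V^T) = det(I_2 - V^T U) = det([[-6, 3], [-8, 9]]) = (-6)(9) - (3)(-8) = -30. (Direct check: I - K =
[[5, -4, 2],
 [-4, -1, 5],
 [-2, 2, 0]]
has determinant -30.) The finite-dimensional Fredholm alternative says: either (I - K) is invertible, or ker(I - K) ≠ {0} and then range(I - K) = ker((I - K)^*)^⊥, with dim ker(I - K) = dim ker((I - K)^*). Since det(I - K) ≠ 0, 1 is not an eigenvalue of K and ker(I - K) = {0}, so we are in the first case: for every y there is a unique x = (I - K)^(-1) y. (Explicitly, by the Woodbury identity, (I - U V^T)^(-1) = I + U (I_2 - G)^(-1) V^T.)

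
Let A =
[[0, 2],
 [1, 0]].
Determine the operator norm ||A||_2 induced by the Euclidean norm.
||A||_2 = 2 (= sqrt(largest eigenvalue of A^T A))

||A||_2 = sigma_max(A) = sqrt(lambda_max(A^T A)). Form the symmetric matrix M = A^T A =
[[1, 0],
 [0, 4]].
Its characteristic polynomial (trace, determinant of M give the coefficients) is
  p(λ) = det(λ I - M) = λ^2 - 5λ + 4.
For λ^2 - 5λ + 4 the discriminant is 9. It is a perfect square (3^2), so the roots are rational: λ = (5 ± 3)/2 = 4, 1.
So the eigenvalues of A^T A are ≈ 1, 4 (all ≥ 0, as they must be for A^T A). The largest is λ_max = 4, hence ||A||_2 = sqrt(λ_max) = 2.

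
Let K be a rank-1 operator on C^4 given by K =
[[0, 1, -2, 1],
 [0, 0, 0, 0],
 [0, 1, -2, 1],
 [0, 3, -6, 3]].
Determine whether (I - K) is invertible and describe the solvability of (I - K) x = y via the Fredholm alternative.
(I - K) is singular (det(I - K) = 0, i.e. 1 ∈ sigma(K)). (I - K) x = y is solvable iff y ⊥ ker((I - K)^*) = span{(0, 1, -2, 1)}, i.e. iff y_2 - 2y_3 + y_4 = 0. When solvable, the solutions are x = y + c·(1, 0, 1, 3), c arbitrary (ker(I - K) = span{(1, 0, 1, 3)}, dimension 1).

K has rank 1, so it is an outer product K = u v^T: every row of K is a multiple of one row vector. Reading off the entries, u = (1, 0, 1, 3) and v = (0, 1, -2, 1) (row i of K equals u_i·v^T). A rank-one matrix u v^T satisfies K u = u (v·u) and kills the (3)-dimensional subspace v^⊥, so its characteristic polynomial is lambda^3 (lambda - v·u) with v·u = tr K = 1. Hence the eigenvalues of I - K are 1 (multiplicity 3) and 1 - (1) = 0, so det(I - K) = 0. (Direct check: I - K =
[[1, -1, 2, -1],
 [0, 1, 0, 0],
 [0, -1, 3, -1],
 [0, -3, 6, -2]]
has determinant 0.) So 1 is an eigenvalue of K and (I - K) is not invertible. The finite-dimensional Fredholm alternative says: either (I - K) is invertible, or ker(I - K) ≠ {0} and then range(I - K) = ker((I - K)^*)^⊥, with dim ker(I - K) = dim ker((I - K)^*). We are in the second case, so we need both kernels. Kernel of I - K: (I - K) u = u - u (v·u) = u - u = 0, so ker(I - K) = span{u} = span{(1, 0, 1, 3)} (it is exactly 1-dimensional because rank(I - K) = 3). Kernel of the adjoint: K is real, so (I - K)^* = I - K^T = I - v u^T, and (I - v u^T) v = v - v (u·v) = 0; hence ker((I - K)^*) = span{v} = span{(0, 1, -2, 1)}. Therefore (I - K) x = y is solvable iff <y, v> = 0, i.e. iff y_2 - 2y_3 + y_4 = 0. When this holds, K y = u (v·y) = 0, so (I - K) y = y and x = y is a particular solution; the full solution set is the line x = y + c·u = y + c·(1, 0, 1, 3), c ∈ C.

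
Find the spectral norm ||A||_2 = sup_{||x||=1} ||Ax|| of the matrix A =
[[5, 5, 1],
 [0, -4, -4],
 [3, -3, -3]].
||A||_2 ≈ 8.5765 (= sqrt(largest eigenvalue of A^T A))

||A||_2 = sigma_max(A) = sqrt(lambda_max(A^T A)). Form the symmetric matrix M = A^T A =
[[34, 16, -4],
 [16, 50, 30],
 [-4, 30, 26]].
Its characteristic polynomial (trace, sum of principal 2x2 minors, determinant of M give the coefficients) is
  p(λ) = det(λ I - M) = λ^3 - 110λ^2 + 2712λ - 2304.
No integer candidate from the rational root theorem (±divisors of 2304) is a root, so the roots are irrational. The cubic discriminant is Δ = 9170493696 > 0, so there are three distinct real roots. p(0) = -2304 and p(1) = 299 have opposite signs, so a root lies in (0, 1); Newton's method refines it to λ ≈ 0.8808. p(35) = 741 and p(36) = -576 have opposite signs, so a root lies in (35, 36); Newton's method refines it to λ ≈ 35.5633. p(73) = -1501 and p(74) = 1248 have opposite signs, so a root lies in (73, 74); Newton's method refines it to λ ≈ 73.5559. Check (Vieta): the three roots sum to 110, matching tr M = 110.
So the eigenvalues of A^T A are ≈ 0.8808, 35.5633, 73.5559 (all ≥ 0, as they must be for A^T A). The largest is λ_max ≈ 73.5559, hence ||A||_2 = sqrt(λ_max) ≈ 8.5765.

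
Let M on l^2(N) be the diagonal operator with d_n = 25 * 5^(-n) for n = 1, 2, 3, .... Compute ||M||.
||M|| = 5 (attained at n = 1)

For M diagonal, ||M|| = sup_n |d_n|. The sequence d_n = 25 * 5^(-n) is positive and strictly decreasing (ratio 5^(-1) < 1), so the supremum is d_1 = 25/5 = 5. Hence ||M|| = 5.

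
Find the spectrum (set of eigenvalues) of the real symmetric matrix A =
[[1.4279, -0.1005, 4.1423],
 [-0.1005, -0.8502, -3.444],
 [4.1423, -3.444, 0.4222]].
sigma(A) ≈ {-5, 0, 6}

A is real symmetric, so its spectrum consists of real eigenvalues. Expanding the characteristic polynomial of the displayed matrix gives
  det(λ I - A) = p(λ) = λ^3 + (-1)λ^2 + (-30)λ + (-0.0024).
Solving p(λ) = 0 yields eigenvalues ≈ -5, 0, 6. (A is shown rounded to 4 decimals, so these recover the underlying integer eigenvalues to within that precision.)
Verification: the trace of A = 1 equals the sum of eigenvalues 1, and det(A) ≈ 0.0024 matches the eigenvalue product 0.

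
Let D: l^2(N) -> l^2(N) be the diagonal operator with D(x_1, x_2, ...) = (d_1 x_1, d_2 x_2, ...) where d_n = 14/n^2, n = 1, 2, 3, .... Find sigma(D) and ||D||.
sigma(D) = {14/n^2 : n ≥ 1} ∪ {0}; ||D|| = 14

A bounded diagonal operator on l^2 with diagonal entries d_n has spectrum equal to the closure of {d_n : n ≥ 1}: every d_n is an eigenvalue (with eigenvector e_n), so {d_n} ⊂ sigma(D); the spectrum is closed, so its closure is too; and for lambda not in the closure, (D - lambda I) has bounded inverse (the diagonal entries 1/(d_n - lambda) are bounded). For our sequence d_n = 14/n^2, n = 1, 2, 3, ...:
  - {d_n} = {14/n^2 : n ≥ 1}; the only limit point is 0
  - closure = {14/n^2 : n ≥ 1} ∪ {0}
For the norm: a diagonal operator has ||D|| = sup_n |d_n|. Here d_n = 14/n^2 is positive and decreasing, so sup_n |d_n| = d_1 = 14. So ||D|| = 14.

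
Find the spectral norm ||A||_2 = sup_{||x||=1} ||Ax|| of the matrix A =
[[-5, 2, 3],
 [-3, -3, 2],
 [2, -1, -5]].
||A||_2 ≈ 8.3412 (= sqrt(largest eigenvalue of A^T A))

||A||_2 = sigma_max(A) = sqrt(lambda_max(A^T A)). Form the symmetric matrix M = A^T A =
[[38, -3, -31],
 [-3, 14, 5],
 [-31, 5, 38]].
Its characteristic polynomial (trace, sum of principal 2x2 minors, determinant of M give the coefficients) is
  p(λ) = det(λ I - M) = λ^3 - 90λ^2 + 1513λ - 6400.
No integer candidate from the rational root theorem (±divisors of 6400) is a root, so the roots are irrational. The cubic discriminant is Δ = 606682112 > 0, so there are three distinct real roots. p(6) = -346 and p(7) = 124 have opposite signs, so a root lies in (6, 7); Newton's method refines it to λ ≈ 6.7051. p(13) = 256 and p(14) = -114 have opposite signs, so a root lies in (13, 14); Newton's method refines it to λ ≈ 13.7188. p(69) = -1984 and p(70) = 1510 have opposite signs, so a root lies in (69, 70); Newton's method refines it to λ ≈ 69.5761. Check (Vieta): the three roots sum to 90, matching tr M = 90.
So the eigenvalues of A^T A are ≈ 6.7051, 13.7188, 69.5761 (all ≥ 0, as they must be for A^T A). The largest is λ_max ≈ 69.5761, hence ||A||_2 = sqrt(λ_max) ≈ 8.3412.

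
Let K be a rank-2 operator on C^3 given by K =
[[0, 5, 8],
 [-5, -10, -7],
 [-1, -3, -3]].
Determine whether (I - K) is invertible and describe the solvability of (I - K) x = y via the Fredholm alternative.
(I - K) is invertible (det(I - K) = 56 ≠ 0), so for every y in C^3 the equation (I - K) x = y has a unique solution.

K has rank 2 and factors as K = U V^T = u1 v1^T + u2 v2^T with u1 = (2, -3, -1), v1 = (1, 3, 3), u2 = (-1, -1, 0), v2 = (2, 1, -2) (multiplying out reproduces the displayed K). The nonzero eigenvalues of U V^T coincide with those of the 2 x 2 matrix G = V^T U = [[v1·u1, v1·u2], [v2·u1, v2·u2]] = [[-10, -4], [3, -3]], and by the Sylvester determinant identity det(I_3 - U V^T) = det(I_2 - V^T U) = det([[11, 4], [-3, 4]]) = (11)(4) - (4)(-3) = 56. (Direct check: I - K =
[[1, -5, -8],
 [5, 11, 7],
 [1, 3, 4]]
has determinant 56.) The finite-dimensional Fredholm alternative says: either (I - K) is invertible, or ker(I - K) ≠ {0} and then range(I - K) = ker((I - K)^*)^⊥, with dim ker(I - K) = dim ker((I - K)^*). Since det(I - K) ≠ 0, 1 is not an eigenvalue of K and ker(I - K) = {0}, so we are in the first case: for every y there is a unique x = (I - K)^(-1) y. (Explicitly, by the Woodbury identity, (I - U V^T)^(-1) = I + U (I_2 - G)^(-1) V^T.)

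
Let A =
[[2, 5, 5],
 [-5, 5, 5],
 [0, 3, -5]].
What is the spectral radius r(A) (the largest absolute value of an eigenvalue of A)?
r(A) ≈ 6.6307

The eigenvalues of A are the roots of its characteristic polynomial. With M = A (coefficients from the trace, the sum of principal 2x2 minors, and det A):
  p(λ) = det(λ I - M) = λ^3 - 2λ^2 - 15λ + 280.
No integer candidate from the rational root theorem (±divisors of 280) is a root, so the roots are irrational. The cubic discriminant is Δ = -1942240 < 0, so there is one real root and a complex-conjugate pair. p(-7) = -56 and p(-6) = 82 have opposite signs, so a root lies in (-7, -6); Newton's method refines it to λ ≈ -6.6307. Dividing out (λ - (-6.6307)) leaves approximately λ^2 - 8.6307λ + 42.2277. For λ^2 - 8.6307λ + 42.2277 the discriminant is -94.4218. It is negative, so the remaining roots are the complex-conjugate pair λ ≈ 4.3154 ± 4.8585i. Their product equals the constant term, so |λ|^2 ≈ 42.2277 and |λ| ≈ 6.4983.
Thus the eigenvalues (to 4 decimals) are -6.6307 (modulus 6.6307); 4.3154 ± 4.8585i (modulus 6.4983). The spectral radius is the largest modulus: r(A) ≈ 6.6307. (Cross-check: r(A) ≤ ||A||_2 ≈ 10.4162; equality holds whenever A is normal, though it can also hold for some non-normal A.)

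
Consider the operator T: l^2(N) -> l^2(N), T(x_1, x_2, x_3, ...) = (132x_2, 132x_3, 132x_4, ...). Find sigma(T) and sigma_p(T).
sigma(T) = closed disk {z in C : |z| ≤ 132}; sigma_p(T) = open disk {z in C : |z| < 132}

Note T = 132·V where V is the unit left shift (V x)_k = x_{k+1}; so sigma(T) = 132·sigma(V) and ||T|| = 132||V||. ||T x||^2 = 17424sum_{k≥2} |x_k|^2 ≤ 17424||x||^2, with equality on {x : x_1 = 0}, so ||T|| = 132. For any lambda with |lambda| < 132, set r = lambda/132 (|r| < 1); the vector x = (1, r, r^2, ...) is in l^2 and satisfies T x = 132(r, r^2, ...) = lambda x, so lambda is an eigenvalue. On the boundary |lambda| = 132 the geometric series diverges, so no l^2 eigenvector exists, but these lambda lie in the approximate point spectrum. Hence sigma(T) is the closed disk of radius 132 and sigma_p(T) is the open disk.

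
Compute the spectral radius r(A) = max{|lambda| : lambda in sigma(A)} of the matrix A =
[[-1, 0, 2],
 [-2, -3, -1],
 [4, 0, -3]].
r(A) = 5

The eigenvalues of A are the roots of its characteristic polynomial. With M = A (coefficients from the trace, the sum of principal 2x2 minors, and det A):
  p(λ) = det(λ I - M) = λ^3 + 7λ^2 + 7λ - 15.
By the rational root theorem any rational root is an integer divisor of 15. Testing λ = -5: p(-5) = -125 + 175 - 35 - 15 = 0, so λ = -5 is a root. Dividing out (λ + 5) leaves p(λ) = (λ + 5)(λ^2 + 2λ - 3). For λ^2 + 2λ - 3 the discriminant is 16. It is a perfect square (4^2), so the roots are rational: λ = (-2 ± 4)/2 = 1, -3.
Thus the eigenvalues (to 4 decimals) are 1 (modulus 1); -3 (modulus 3); -5 (modulus 5). The spectral radius is the largest modulus: r(A) = 5. (Cross-check: r(A) ≤ ||A||_2 ≈ 5.5181; equality holds whenever A is normal, though it can also hold for some non-normal A.)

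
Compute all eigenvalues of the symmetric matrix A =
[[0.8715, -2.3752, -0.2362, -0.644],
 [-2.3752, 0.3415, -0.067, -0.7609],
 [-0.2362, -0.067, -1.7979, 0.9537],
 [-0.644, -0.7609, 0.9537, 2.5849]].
sigma(A) ≈ {-2, 3} (-2 with multiplicity 2, 3 with multiplicity 2)

A is real symmetric, so its spectrum consists of real eigenvalues. Expanding the characteristic polynomial of the displayed matrix gives
  det(λ I - A) = p(λ) = λ^4 + (-2)λ^3 + (-11)λ^2 + (12)λ + (36.0015).
Solving p(λ) = 0 yields eigenvalues ≈ -2, -2, 3, 3. (A is shown rounded to 4 decimals, so these recover the underlying integer eigenvalues to within that precision.)
Verification: the trace of A = 2 equals the sum of eigenvalues 2, and det(A) ≈ 36.0015 matches the eigenvalue product 36.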